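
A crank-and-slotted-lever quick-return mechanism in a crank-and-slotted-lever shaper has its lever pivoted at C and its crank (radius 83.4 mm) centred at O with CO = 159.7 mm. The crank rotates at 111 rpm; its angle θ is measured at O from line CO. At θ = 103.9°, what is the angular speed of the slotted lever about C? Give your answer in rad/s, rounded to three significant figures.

ω = 11.62 rad/s (from 111 rpm).
Crank pin A relative to C: A = (d + r cosθ, r sinθ); lever angle φ = atan2(r sinθ, d + r cosθ).
Differentiating tanφ: φ̇ = rω(d cosθ + r)/(d² + r² + 2dr cosθ).
d² + r² + 2dr cosθ = |CA|² = 0.0260605 m²;  d cosθ + r = +0.045036 m.
|ω_lever| = |0.0834·11.62·+0.045036| / 0.0260605 = 1.6753 rad/s.

1.68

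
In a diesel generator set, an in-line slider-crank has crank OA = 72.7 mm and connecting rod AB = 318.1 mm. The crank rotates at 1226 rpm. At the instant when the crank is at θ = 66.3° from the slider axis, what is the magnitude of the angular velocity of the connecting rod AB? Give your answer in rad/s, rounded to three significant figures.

12.1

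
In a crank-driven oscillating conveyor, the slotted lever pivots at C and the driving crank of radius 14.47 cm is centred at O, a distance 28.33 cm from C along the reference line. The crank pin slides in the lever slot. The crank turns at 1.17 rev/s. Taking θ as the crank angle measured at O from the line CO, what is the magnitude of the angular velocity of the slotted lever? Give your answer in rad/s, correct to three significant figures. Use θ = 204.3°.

4.56

ω = 7.351 rad/s (from 1.17 rev/s).
Crank pin A relative to C: A = (d + r cosθ, r sinθ); lever angle φ = atan2(r sinθ, d + r cosθ).
Differentiating tanφ: φ̇ = rω(d cosθ + r)/(d² + r² + 2dr cosθ).
d² + r² + 2dr cosθ = |CA|² = 0.0264737 m²;  d cosθ + r = -0.1135 m.
|ω_lever| = |0.1447·7.351·-0.1135| / 0.0264737 = 4.5605 rad/s.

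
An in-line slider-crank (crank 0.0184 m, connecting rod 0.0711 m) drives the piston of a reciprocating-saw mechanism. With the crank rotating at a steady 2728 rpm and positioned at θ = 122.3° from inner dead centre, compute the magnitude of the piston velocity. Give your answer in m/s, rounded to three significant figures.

3.81

ω = 2π·2728/60 = 285.7 rad/s
For an in-line slider-crank, x = r cosθ + √(L² − r² sin²θ), so v = −rω sinθ·[1 + r cosθ/√(L² − r² sin²θ)].
With r = 0.0184 m, L = 0.0711 m, θ = 122.3°: √(L² − r² sin²θ) = 0.069378 m.
v = −0.0184·285.7·0.84526·[1 + 0.0184·-0.53435/0.069378] = -3.8134 m/s.
|v| = 3.8134 m/s.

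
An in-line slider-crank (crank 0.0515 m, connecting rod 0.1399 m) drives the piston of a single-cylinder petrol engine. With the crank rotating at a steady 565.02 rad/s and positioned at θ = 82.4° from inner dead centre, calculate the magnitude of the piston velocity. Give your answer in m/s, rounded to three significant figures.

30.4

ω = 565 rad/s
For an in-line slider-crank, x = r cosθ + √(L² − r² sin²θ), so v = −rω sinθ·[1 + r cosθ/√(L² − r² sin²θ)].
With r = 0.0515 m, L = 0.1399 m, θ = 82.4°: √(L² − r² sin²θ) = 0.13025 m.
v = −0.0515·565·0.99122·[1 + 0.0515·0.13226/0.13025] = -30.351 m/s.
|v| = 30.351 m/s.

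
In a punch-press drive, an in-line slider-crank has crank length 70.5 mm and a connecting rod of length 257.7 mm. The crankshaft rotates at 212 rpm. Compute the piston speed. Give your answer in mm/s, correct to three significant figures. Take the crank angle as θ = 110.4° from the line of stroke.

1320

ω = 2π·212/60 = 22.2 rad/s
For an in-line slider-crank, x = r cosθ + √(L² − r² sin²θ), so v = −rω sinθ·[1 + r cosθ/√(L² − r² sin²θ)].
With r = 0.0705 m, L = 0.2577 m, θ = 110.4°: √(L² − r² sin²θ) = 0.24908 m.
v = −0.0705·22.2·0.93728·[1 + 0.0705·-0.34857/0.24908] = -1.3222 m/s.
|v| = 1.3222 m/s = 1322.2 mm/s.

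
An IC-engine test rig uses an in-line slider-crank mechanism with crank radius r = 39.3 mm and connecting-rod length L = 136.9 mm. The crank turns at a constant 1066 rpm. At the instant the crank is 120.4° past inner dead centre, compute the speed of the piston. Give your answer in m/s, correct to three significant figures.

3.22

ω = 2π·1066/60 = 111.6 rad/s
For an in-line slider-crank, x = r cosθ + √(L² − r² sin²θ), so v = −rω sinθ·[1 + r cosθ/√(L² − r² sin²θ)].
With r = 0.0393 m, L = 0.1369 m, θ = 120.4°: √(L² − r² sin²θ) = 0.13264 m.
v = −0.0393·111.6·0.86251·[1 + 0.0393·-0.50603/0.13264] = -3.2166 m/s.
|v| = 3.2166 m/s.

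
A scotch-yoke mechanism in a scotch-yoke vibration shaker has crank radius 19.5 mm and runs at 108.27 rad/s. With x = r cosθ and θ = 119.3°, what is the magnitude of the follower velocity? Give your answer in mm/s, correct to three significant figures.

1840

ω = 108.3 rad/s
x = r cosθ ⇒ ẋ = −rω sinθ.
|v| = rω|sinθ| = 0.0195·108.3·|sin 119.3°| = 1.8412 m/s = 1841.2 mm/s.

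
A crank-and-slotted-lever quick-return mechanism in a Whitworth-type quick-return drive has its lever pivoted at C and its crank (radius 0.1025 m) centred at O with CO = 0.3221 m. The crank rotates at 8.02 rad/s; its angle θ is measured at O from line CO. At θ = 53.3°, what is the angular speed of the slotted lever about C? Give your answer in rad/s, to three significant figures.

1.58

ω = 8.02 rad/s
Crank pin A relative to C: A = (d + r cosθ, r sinθ); lever angle φ = atan2(r sinθ, d + r cosθ).
Differentiating tanφ: φ̇ = rω(d cosθ + r)/(d² + r² + 2dr cosθ).
d² + r² + 2dr cosθ = |CA|² = 0.153716 m²;  d cosθ + r = +0.295 m.
|ω_lever| = |0.1025·8.02·+0.295| / 0.153716 = 1.5776 rad/s.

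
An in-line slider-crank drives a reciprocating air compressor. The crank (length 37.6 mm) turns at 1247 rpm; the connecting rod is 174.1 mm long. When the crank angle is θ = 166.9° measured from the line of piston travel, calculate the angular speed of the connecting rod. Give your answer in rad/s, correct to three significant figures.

ω = 130.6 rad/s (converted from 1247 rpm).
The rod makes angle φ with the slider axis where L sinφ = r sinθ; differentiating, L cosφ·φ̇ = r ω cosθ.
L cosφ = √(L² − r² sin²θ) = 0.17389 m.
|ω_rod| = r ω |cosθ| / √(L² − r² sin²θ) = 0.0376·130.6·0.97398/0.17389 = 27.501 rad/s.

27.5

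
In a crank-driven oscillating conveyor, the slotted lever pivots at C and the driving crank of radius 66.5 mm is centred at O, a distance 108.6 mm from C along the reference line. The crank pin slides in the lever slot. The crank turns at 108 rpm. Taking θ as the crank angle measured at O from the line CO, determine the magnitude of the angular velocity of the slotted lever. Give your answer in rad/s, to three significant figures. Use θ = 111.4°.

1.85

ω = 11.31 rad/s (from 108 rpm).
Crank pin A relative to C: A = (d + r cosθ, r sinθ); lever angle φ = atan2(r sinθ, d + r cosθ).
Differentiating tanφ: φ̇ = rω(d cosθ + r)/(d² + r² + 2dr cosθ).
d² + r² + 2dr cosθ = |CA|² = 0.010946 m²;  d cosθ + r = +0.026874 m.
|ω_lever| = |0.0665·11.31·+0.026874| / 0.010946 = 1.8465 rad/s.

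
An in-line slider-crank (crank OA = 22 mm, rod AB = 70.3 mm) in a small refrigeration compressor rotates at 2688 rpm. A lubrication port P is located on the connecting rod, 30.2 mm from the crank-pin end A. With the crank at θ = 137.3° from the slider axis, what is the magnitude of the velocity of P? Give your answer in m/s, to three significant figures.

ω = 281.5 rad/s.  Crank-pin speed |V_A| = rω = 6.1927 m/s, perpendicular to OA.
Rod angle: sinφ = −(r/L) sinθ ⇒ φ = -12.253°; ω_rod = −rω cosθ/√(L²−r²sin²θ) = +66.248 rad/s.
V_P = V_A + ω_rod × AP, with AP = 0.0302 m along the rod.
Components: V_Px = −rω sinθ − a·ω_rod·sinφ = -3.775 m/s;  V_Py = rω cosθ + a·ω_rod·cosφ = -2.596 m/s.
|V_P| = √(V_Px² + V_Py²) = 4.5815 m/s.

4.58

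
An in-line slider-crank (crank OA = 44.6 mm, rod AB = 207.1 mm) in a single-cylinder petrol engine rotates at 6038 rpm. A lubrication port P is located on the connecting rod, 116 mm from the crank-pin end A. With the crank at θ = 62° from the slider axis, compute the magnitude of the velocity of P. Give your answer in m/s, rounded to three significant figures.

27.0

ω = 632.3 rad/s.  Crank-pin speed |V_A| = rω = 28.2 m/s, perpendicular to OA.
Rod angle: sinφ = −(r/L) sinθ ⇒ φ = -10.961°; ω_rod = −rω cosθ/√(L²−r²sin²θ) = -65.115 rad/s.
V_P = V_A + ω_rod × AP, with AP = 0.116 m along the rod.
Components: V_Px = −rω sinθ − a·ω_rod·sinφ = -26.336 m/s;  V_Py = rω cosθ + a·ω_rod·cosφ = +5.8238 m/s.
|V_P| = √(V_Px² + V_Py²) = 26.972 m/s.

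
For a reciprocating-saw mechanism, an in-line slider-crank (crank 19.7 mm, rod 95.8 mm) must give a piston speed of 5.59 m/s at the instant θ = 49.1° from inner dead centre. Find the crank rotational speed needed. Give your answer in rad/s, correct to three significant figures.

For an in-line slider-crank, |v_piston| = rω|sinθ|·[1 + r cosθ/√(L² − r² sin²θ)].
With r = 0.0197 m, L = 0.0958 m, θ = 49.1°: the bracketed kinematic factor |dx/dθ| = 0.01692 m.
ω = v/|dx/dθ| = 5.59/0.01692 = 330.38 rad/s.

330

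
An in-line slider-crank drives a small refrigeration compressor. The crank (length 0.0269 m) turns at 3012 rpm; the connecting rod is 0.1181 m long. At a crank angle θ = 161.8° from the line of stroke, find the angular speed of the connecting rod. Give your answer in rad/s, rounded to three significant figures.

68.4

ω = 315.4 rad/s (converted from 3012 rpm).
The rod makes angle φ with the slider axis where L sinφ = r sinθ; differentiating, L cosφ·φ̇ = r ω cosθ.
L cosφ = √(L² − r² sin²θ) = 0.1178 m.
|ω_rod| = r ω |cosθ| / √(L² − r² sin²θ) = 0.0269·315.4·0.94997/0.1178 = 68.422 rad/s.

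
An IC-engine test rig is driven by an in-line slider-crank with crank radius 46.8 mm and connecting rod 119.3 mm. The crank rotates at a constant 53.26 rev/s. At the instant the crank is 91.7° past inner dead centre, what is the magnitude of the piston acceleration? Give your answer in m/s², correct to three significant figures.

2390

ω = 2π·53.3 = 334.6 rad/s
x(θ) = r cosθ + √(L² − r² sin²θ); with ω constant, a = ω²·d²x/dθ².
d²x/dθ² = −r cosθ − r²(cos2θ)/√u − r⁴ sin²2θ/(4u^{3/2}),  u = L² − r² sin²θ = 0.0120442 m².
Substituting r = 0.0468 m, L = 0.1193 m, θ = 91.7°: d²x/dθ² = +0.021307 m.
a = ω²·d²x/dθ² = (334.6)²·(+0.021307) = +2386.1 m/s²;  |a| = 2386.1 m/s².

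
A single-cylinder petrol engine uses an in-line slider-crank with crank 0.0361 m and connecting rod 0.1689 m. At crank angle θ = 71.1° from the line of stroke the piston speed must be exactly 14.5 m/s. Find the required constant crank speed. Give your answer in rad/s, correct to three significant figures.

397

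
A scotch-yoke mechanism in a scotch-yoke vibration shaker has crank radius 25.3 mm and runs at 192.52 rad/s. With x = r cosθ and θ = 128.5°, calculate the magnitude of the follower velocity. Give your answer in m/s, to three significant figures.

ω = 192.5 rad/s
x = r cosθ ⇒ ẋ = −rω sinθ.
|v| = rω|sinθ| = 0.0253·192.5·|sin 128.5°| = 3.8119 m/s.

3.81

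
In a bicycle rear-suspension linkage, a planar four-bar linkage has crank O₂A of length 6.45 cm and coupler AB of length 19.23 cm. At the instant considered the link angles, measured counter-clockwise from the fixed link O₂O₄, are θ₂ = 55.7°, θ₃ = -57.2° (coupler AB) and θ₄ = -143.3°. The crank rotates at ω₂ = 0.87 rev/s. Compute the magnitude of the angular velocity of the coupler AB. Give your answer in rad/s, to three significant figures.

0.598

ω₂ = 5.466 rad/s (from 0.87 rev/s).
Differentiating the loop-closure r₂e^{iθ₂}+r₃e^{iθ₃}=r₁+r₄e^{iθ₄} gives r₂ω₂e^{iθ₂}+r₃ω₃e^{iθ₃}=r₄ω₄e^{iθ₄}.
Eliminating the other unknown: ω₃ = r₂ω₂ sin(θ₄−θ₂) / [r₃ sin(θ₃−θ₄)].
Numerator sine = +0.32557; denominator sine = +0.99768.
Result = 0.0645·5.466·(+0.32557) / (0.1923·(+0.99768)) = +0.59831 rad/s; magnitude 0.59831 rad/s.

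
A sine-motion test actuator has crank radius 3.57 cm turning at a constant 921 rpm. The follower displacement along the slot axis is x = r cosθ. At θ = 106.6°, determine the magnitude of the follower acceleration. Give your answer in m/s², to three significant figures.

94.9

ω = 96.45 rad/s (from 921 rpm).
x = r cosθ ⇒ ẍ = −rω² cosθ (ω constant).
|a| = rω²|cosθ| = 0.0357·(96.45)²·|cos 106.6°| = 94.872 m/s².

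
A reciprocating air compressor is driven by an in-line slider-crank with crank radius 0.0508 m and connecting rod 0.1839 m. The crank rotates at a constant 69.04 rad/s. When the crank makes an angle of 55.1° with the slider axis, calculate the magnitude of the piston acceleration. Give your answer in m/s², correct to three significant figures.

ω = 69.04 rad/s
x(θ) = r cosθ + √(L² − r² sin²θ); with ω constant, a = ω²·d²x/dθ².
d²x/dθ² = −r cosθ − r²(cos2θ)/√u − r⁴ sin²2θ/(4u^{3/2}),  u = L² − r² sin²θ = 0.0320833 m².
Substituting r = 0.0508 m, L = 0.1839 m, θ = 55.1°: d²x/dθ² = -0.024345 m.
a = ω²·d²x/dθ² = (69.04)²·(-0.024345) = -116.04 m/s²;  |a| = 116.04 m/s².

116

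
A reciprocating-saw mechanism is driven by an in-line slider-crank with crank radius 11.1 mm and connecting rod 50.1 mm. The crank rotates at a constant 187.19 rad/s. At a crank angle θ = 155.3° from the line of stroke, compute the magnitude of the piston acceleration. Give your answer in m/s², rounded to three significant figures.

ω = 187.2 rad/s
x(θ) = r cosθ + √(L² − r² sin²θ); with ω constant, a = ω²·d²x/dθ².
d²x/dθ² = −r cosθ − r²(cos2θ)/√u − r⁴ sin²2θ/(4u^{3/2}),  u = L² − r² sin²θ = 0.0024885 m².
Substituting r = 0.0111 m, L = 0.0501 m, θ = 155.3°: d²x/dθ² = +0.0084595 m.
a = ω²·d²x/dθ² = (187.2)²·(+0.0084595) = +296.42 m/s²;  |a| = 296.42 m/s².

296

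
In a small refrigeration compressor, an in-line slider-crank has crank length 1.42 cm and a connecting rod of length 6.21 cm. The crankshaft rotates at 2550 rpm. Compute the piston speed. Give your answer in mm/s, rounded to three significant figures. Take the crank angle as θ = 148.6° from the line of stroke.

1590

ω = 2π·2550/60 = 267 rad/s
For an in-line slider-crank, x = r cosθ + √(L² − r² sin²θ), so v = −rω sinθ·[1 + r cosθ/√(L² − r² sin²θ)].
With r = 0.0142 m, L = 0.0621 m, θ = 148.6°: √(L² − r² sin²θ) = 0.061658 m.
v = −0.0142·267·0.52101·[1 + 0.0142·-0.85355/0.061658] = -1.5873 m/s.
|v| = 1.5873 m/s = 1587.3 mm/s.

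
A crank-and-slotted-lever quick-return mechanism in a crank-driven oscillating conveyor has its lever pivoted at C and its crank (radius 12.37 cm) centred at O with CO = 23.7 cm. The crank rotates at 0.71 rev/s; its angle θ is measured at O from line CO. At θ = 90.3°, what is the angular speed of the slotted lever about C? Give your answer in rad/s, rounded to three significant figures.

ω = 4.461 rad/s (from 0.71 rev/s).
Crank pin A relative to C: A = (d + r cosθ, r sinθ); lever angle φ = atan2(r sinθ, d + r cosθ).
Differentiating tanφ: φ̇ = rω(d cosθ + r)/(d² + r² + 2dr cosθ).
d² + r² + 2dr cosθ = |CA|² = 0.0711637 m²;  d cosθ + r = +0.12246 m.
|ω_lever| = |0.1237·4.461·+0.12246| / 0.0711637 = 0.9496 rad/s.

0.950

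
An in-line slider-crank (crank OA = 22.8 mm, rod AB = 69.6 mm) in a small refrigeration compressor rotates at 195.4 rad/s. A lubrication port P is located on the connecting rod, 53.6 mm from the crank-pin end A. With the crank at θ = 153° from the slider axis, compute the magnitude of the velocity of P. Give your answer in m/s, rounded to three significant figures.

ω = 195.4 rad/s.  Crank-pin speed |V_A| = rω = 4.4551 m/s, perpendicular to OA.
Rod angle: sinφ = −(r/L) sinθ ⇒ φ = -8.553°; ω_rod = −rω cosθ/√(L²−r²sin²θ) = +57.675 rad/s.
V_P = V_A + ω_rod × AP, with AP = 0.0536 m along the rod.
Components: V_Px = −rω sinθ − a·ω_rod·sinφ = -1.5628 m/s;  V_Py = rω cosθ + a·ω_rod·cosφ = -0.91254 m/s.
|V_P| = √(V_Px² + V_Py²) = 1.8097 m/s.

1.81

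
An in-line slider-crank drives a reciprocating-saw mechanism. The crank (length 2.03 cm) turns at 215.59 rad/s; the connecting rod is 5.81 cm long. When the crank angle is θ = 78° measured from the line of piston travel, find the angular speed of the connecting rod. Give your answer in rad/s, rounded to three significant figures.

ω = 215.6 rad/s
The rod makes angle φ with the slider axis where L sinφ = r sinθ; differentiating, L cosφ·φ̇ = r ω cosθ.
L cosφ = √(L² − r² sin²θ) = 0.054602 m.
|ω_rod| = r ω |cosθ| / √(L² − r² sin²θ) = 0.0203·215.6·0.20791/0.054602 = 16.665 rad/s.

16.7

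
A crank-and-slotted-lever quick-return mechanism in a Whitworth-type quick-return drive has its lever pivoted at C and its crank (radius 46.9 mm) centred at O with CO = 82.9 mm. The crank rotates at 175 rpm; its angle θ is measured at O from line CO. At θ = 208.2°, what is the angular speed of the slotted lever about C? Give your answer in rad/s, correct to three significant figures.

ω = 18.33 rad/s (from 175 rpm).
Crank pin A relative to C: A = (d + r cosθ, r sinθ); lever angle φ = atan2(r sinθ, d + r cosθ).
Differentiating tanφ: φ̇ = rω(d cosθ + r)/(d² + r² + 2dr cosθ).
d² + r² + 2dr cosθ = |CA|² = 0.00221899 m²;  d cosθ + r = -0.02616 m.
|ω_lever| = |0.0469·18.33·-0.02616| / 0.00221899 = 10.133 rad/s.

10.1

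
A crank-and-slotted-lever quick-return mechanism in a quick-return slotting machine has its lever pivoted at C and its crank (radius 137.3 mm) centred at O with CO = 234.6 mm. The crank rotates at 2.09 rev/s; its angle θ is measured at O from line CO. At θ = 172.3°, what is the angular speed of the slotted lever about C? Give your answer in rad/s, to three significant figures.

17.1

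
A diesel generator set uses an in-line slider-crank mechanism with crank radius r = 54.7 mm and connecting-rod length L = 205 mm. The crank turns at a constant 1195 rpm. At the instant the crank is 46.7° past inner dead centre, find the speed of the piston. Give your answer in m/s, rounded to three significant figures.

ω = 2π·1195/60 = 125.1 rad/s
For an in-line slider-crank, x = r cosθ + √(L² − r² sin²θ), so v = −rω sinθ·[1 + r cosθ/√(L² − r² sin²θ)].
With r = 0.0547 m, L = 0.205 m, θ = 46.7°: √(L² − r² sin²θ) = 0.2011 m.
v = −0.0547·125.1·0.72777·[1 + 0.0547·0.68582/0.2011] = -5.9111 m/s.
|v| = 5.9111 m/s.

5.91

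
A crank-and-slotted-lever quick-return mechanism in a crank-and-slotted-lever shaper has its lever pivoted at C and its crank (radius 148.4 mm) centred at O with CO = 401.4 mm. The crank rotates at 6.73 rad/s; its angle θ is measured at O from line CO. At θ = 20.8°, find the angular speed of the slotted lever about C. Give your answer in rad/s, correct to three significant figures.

ω = 6.73 rad/s
Crank pin A relative to C: A = (d + r cosθ, r sinθ); lever angle φ = atan2(r sinθ, d + r cosθ).
Differentiating tanφ: φ̇ = rω(d cosθ + r)/(d² + r² + 2dr cosθ).
d² + r² + 2dr cosθ = |CA|² = 0.294515 m²;  d cosθ + r = +0.52364 m.
|ω_lever| = |0.1484·6.73·+0.52364| / 0.294515 = 1.7757 rad/s.

1.78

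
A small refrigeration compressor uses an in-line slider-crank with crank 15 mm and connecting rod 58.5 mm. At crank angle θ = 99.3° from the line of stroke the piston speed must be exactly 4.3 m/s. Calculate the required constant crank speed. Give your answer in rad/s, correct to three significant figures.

303

For an in-line slider-crank, |v_piston| = rω|sinθ|·[1 + r cosθ/√(L² − r² sin²θ)].
With r = 0.015 m, L = 0.0585 m, θ = 99.3°: the bracketed kinematic factor |dx/dθ| = 0.014169 m.
ω = v/|dx/dθ| = 4.3/0.014169 = 303.48 rad/s.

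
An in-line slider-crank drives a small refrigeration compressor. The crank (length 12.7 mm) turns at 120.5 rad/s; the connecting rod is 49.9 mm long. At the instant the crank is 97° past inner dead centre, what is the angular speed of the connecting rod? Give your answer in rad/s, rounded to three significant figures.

3.86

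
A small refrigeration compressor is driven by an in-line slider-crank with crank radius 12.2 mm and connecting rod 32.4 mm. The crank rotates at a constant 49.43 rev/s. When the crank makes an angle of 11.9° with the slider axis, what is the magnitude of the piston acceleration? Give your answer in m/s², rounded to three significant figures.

1560

ω = 2π·49.4 = 310.6 rad/s
x(θ) = r cosθ + √(L² − r² sin²θ); with ω constant, a = ω²·d²x/dθ².
d²x/dθ² = −r cosθ − r²(cos2θ)/√u − r⁴ sin²2θ/(4u^{3/2}),  u = L² − r² sin²θ = 0.00104343 m².
Substituting r = 0.0122 m, L = 0.0324 m, θ = 11.9°: d²x/dθ² = -0.01618 m.
a = ω²·d²x/dθ² = (310.6)²·(-0.01618) = -1560.7 m/s²;  |a| = 1560.7 m/s².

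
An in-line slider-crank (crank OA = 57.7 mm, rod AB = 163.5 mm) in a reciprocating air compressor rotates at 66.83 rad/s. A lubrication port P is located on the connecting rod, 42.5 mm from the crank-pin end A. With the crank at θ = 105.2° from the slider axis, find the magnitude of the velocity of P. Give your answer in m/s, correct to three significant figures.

ω = 66.83 rad/s.  Crank-pin speed |V_A| = rω = 3.8561 m/s, perpendicular to OA.
Rod angle: sinφ = −(r/L) sinθ ⇒ φ = -19.911°; ω_rod = −rω cosθ/√(L²−r²sin²θ) = +6.5768 rad/s.
V_P = V_A + ω_rod × AP, with AP = 0.0425 m along the rod.
Components: V_Px = −rω sinθ − a·ω_rod·sinφ = -3.626 m/s;  V_Py = rω cosθ + a·ω_rod·cosφ = -0.74822 m/s.
|V_P| = √(V_Px² + V_Py²) = 3.7024 m/s.

3.70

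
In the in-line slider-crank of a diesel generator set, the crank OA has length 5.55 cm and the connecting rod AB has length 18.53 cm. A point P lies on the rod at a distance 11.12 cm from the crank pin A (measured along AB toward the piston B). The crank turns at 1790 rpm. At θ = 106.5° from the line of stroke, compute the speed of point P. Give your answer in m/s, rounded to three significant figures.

9.52

ω = 187.4 rad/s.  Crank-pin speed |V_A| = rω = 10.403 m/s, perpendicular to OA.
Rod angle: sinφ = −(r/L) sinθ ⇒ φ = -16.689°; ω_rod = −rω cosθ/√(L²−r²sin²θ) = +16.647 rad/s.
V_P = V_A + ω_rod × AP, with AP = 0.1112 m along the rod.
Components: V_Px = −rω sinθ − a·ω_rod·sinφ = -9.4434 m/s;  V_Py = rω cosθ + a·ω_rod·cosφ = -1.1816 m/s.
|V_P| = √(V_Px² + V_Py²) = 9.517 m/s.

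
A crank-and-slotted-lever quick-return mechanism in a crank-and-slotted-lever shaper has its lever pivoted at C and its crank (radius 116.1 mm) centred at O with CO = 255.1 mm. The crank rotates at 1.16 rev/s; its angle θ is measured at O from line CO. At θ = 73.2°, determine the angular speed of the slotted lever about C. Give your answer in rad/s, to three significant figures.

ω = 7.288 rad/s (from 1.16 rev/s).
Crank pin A relative to C: A = (d + r cosθ, r sinθ); lever angle φ = atan2(r sinθ, d + r cosθ).
Differentiating tanφ: φ̇ = rω(d cosθ + r)/(d² + r² + 2dr cosθ).
d² + r² + 2dr cosθ = |CA|² = 0.0956758 m²;  d cosθ + r = +0.18983 m.
|ω_lever| = |0.1161·7.288·+0.18983| / 0.0956758 = 1.6789 rad/s.

1.68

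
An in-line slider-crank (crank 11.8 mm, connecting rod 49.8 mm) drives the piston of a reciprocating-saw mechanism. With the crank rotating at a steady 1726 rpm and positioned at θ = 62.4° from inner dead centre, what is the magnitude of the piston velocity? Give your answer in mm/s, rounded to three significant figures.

ω = 2π·1726/60 = 180.7 rad/s
For an in-line slider-crank, x = r cosθ + √(L² − r² sin²θ), so v = −rω sinθ·[1 + r cosθ/√(L² − r² sin²θ)].
With r = 0.0118 m, L = 0.0498 m, θ = 62.4°: √(L² − r² sin²θ) = 0.04869 m.
v = −0.0118·180.7·0.88620·[1 + 0.0118·0.46330/0.04869] = -2.1023 m/s.
|v| = 2.1023 m/s = 2102.3 mm/s.

2100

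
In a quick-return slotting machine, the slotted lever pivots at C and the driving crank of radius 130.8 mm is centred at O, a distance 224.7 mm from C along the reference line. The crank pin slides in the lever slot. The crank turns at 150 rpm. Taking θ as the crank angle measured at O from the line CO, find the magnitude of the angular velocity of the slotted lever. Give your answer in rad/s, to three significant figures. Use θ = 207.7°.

ω = 15.71 rad/s (from 150 rpm).
Crank pin A relative to C: A = (d + r cosθ, r sinθ); lever angle φ = atan2(r sinθ, d + r cosθ).
Differentiating tanφ: φ̇ = rω(d cosθ + r)/(d² + r² + 2dr cosθ).
d² + r² + 2dr cosθ = |CA|² = 0.0155539 m²;  d cosθ + r = -0.068148 m.
|ω_lever| = |0.1308·15.71·-0.068148| / 0.0155539 = 9.002 rad/s.

9.00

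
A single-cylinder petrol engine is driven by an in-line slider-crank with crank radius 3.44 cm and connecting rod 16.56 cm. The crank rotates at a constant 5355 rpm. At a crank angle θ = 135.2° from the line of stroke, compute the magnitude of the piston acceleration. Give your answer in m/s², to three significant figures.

7640

ω = 2π·5355/60 = 560.8 rad/s
x(θ) = r cosθ + √(L² − r² sin²θ); with ω constant, a = ω²·d²x/dθ².
d²x/dθ² = −r cosθ − r²(cos2θ)/√u − r⁴ sin²2θ/(4u^{3/2}),  u = L² − r² sin²θ = 0.0268358 m².
Substituting r = 0.0344 m, L = 0.1656 m, θ = 135.2°: d²x/dθ² = +0.024279 m.
a = ω²·d²x/dθ² = (560.8)²·(+0.024279) = +7635 m/s²;  |a| = 7635 m/s².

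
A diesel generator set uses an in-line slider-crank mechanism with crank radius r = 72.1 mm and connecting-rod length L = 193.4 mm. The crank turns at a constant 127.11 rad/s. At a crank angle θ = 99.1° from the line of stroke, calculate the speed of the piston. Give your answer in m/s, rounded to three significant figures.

ω = 127.1 rad/s
For an in-line slider-crank, x = r cosθ + √(L² − r² sin²θ), so v = −rω sinθ·[1 + r cosθ/√(L² − r² sin²θ)].
With r = 0.0721 m, L = 0.1934 m, θ = 99.1°: √(L² − r² sin²θ) = 0.17982 m.
v = −0.0721·127.1·0.98741·[1 + 0.0721·-0.15816/0.17982] = -8.4754 m/s.
|v| = 8.4754 m/s.

8.48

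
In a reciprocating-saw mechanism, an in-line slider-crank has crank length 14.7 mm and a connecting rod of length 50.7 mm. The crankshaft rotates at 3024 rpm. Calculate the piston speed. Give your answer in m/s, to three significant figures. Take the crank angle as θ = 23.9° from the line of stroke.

2.39

ω = 2π·3024/60 = 316.7 rad/s
For an in-line slider-crank, x = r cosθ + √(L² − r² sin²θ), so v = −rω sinθ·[1 + r cosθ/√(L² − r² sin²θ)].
With r = 0.0147 m, L = 0.0507 m, θ = 23.9°: √(L² − r² sin²θ) = 0.050349 m.
v = −0.0147·316.7·0.40514·[1 + 0.0147·0.91425/0.050349] = -2.3894 m/s.
|v| = 2.3894 m/s.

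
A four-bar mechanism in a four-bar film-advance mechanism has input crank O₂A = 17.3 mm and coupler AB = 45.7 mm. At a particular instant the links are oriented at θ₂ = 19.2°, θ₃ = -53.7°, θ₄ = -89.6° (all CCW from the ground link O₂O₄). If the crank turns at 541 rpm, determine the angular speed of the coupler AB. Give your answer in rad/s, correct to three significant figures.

34.6

ω₂ = 56.65 rad/s (from 541 rpm).
Differentiating the loop-closure r₂e^{iθ₂}+r₃e^{iθ₃}=r₁+r₄e^{iθ₄} gives r₂ω₂e^{iθ₂}+r₃ω₃e^{iθ₃}=r₄ω₄e^{iθ₄}.
Eliminating the other unknown: ω₃ = r₂ω₂ sin(θ₄−θ₂) / [r₃ sin(θ₃−θ₄)].
Numerator sine = -0.94665; denominator sine = +0.58637.
Result = 0.0173·56.65·(-0.94665) / (0.0457·(+0.58637)) = -34.624 rad/s; magnitude 34.624 rad/s.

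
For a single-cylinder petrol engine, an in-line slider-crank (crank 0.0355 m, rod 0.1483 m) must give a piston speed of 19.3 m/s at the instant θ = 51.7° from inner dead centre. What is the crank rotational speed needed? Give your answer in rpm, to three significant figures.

5750

For an in-line slider-crank, |v_piston| = rω|sinθ|·[1 + r cosθ/√(L² − r² sin²θ)].
With r = 0.0355 m, L = 0.1483 m, θ = 51.7°: the bracketed kinematic factor |dx/dθ| = 0.032068 m.
ω = v/|dx/dθ| = 19.3/0.032068 = 601.85 rad/s.
N = 60ω/(2π) = 5747.2 rpm.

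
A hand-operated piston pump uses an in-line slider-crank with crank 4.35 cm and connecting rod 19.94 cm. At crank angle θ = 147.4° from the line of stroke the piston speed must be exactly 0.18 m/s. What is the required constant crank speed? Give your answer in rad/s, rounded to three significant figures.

9.42

For an in-line slider-crank, |v_piston| = rω|sinθ|·[1 + r cosθ/√(L² − r² sin²θ)].
With r = 0.0435 m, L = 0.1994 m, θ = 147.4°: the bracketed kinematic factor |dx/dθ| = 0.019099 m.
ω = v/|dx/dθ| = 0.18/0.019099 = 9.4245 rad/s.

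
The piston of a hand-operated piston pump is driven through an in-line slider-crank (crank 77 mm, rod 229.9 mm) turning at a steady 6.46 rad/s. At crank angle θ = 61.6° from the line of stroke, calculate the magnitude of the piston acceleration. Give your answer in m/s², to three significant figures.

0.936

ω = 6.46 rad/s
x(θ) = r cosθ + √(L² − r² sin²θ); with ω constant, a = ω²·d²x/dθ².
d²x/dθ² = −r cosθ − r²(cos2θ)/√u − r⁴ sin²2θ/(4u^{3/2}),  u = L² − r² sin²θ = 0.0482663 m².
Substituting r = 0.077 m, L = 0.2299 m, θ = 61.6°: d²x/dθ² = -0.022426 m.
a = ω²·d²x/dθ² = (6.46)²·(-0.022426) = -0.93588 m/s²;  |a| = 0.93588 m/s².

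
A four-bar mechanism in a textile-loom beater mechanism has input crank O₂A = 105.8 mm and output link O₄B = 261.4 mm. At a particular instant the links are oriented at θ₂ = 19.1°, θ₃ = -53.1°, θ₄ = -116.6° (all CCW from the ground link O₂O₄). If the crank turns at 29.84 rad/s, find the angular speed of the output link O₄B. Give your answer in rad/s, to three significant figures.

12.8

ω₂ = 29.84 rad/s
Differentiating the loop-closure r₂e^{iθ₂}+r₃e^{iθ₃}=r₁+r₄e^{iθ₄} gives r₂ω₂e^{iθ₂}+r₃ω₃e^{iθ₃}=r₄ω₄e^{iθ₄}.
Eliminating the other unknown: ω₄ = r₂ω₂ sin(θ₂−θ₃) / [r₄ sin(θ₄−θ₃)].
Numerator sine = +0.95213; denominator sine = -0.89493.
Result = 0.1058·29.84·(+0.95213) / (0.2614·(-0.89493)) = -12.849 rad/s; magnitude 12.849 rad/s.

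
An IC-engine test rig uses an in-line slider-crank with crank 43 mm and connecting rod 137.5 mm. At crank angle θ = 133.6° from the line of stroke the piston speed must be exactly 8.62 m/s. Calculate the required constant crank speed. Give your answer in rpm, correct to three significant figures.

3400

For an in-line slider-crank, |v_piston| = rω|sinθ|·[1 + r cosθ/√(L² − r² sin²θ)].
With r = 0.043 m, L = 0.1375 m, θ = 133.6°: the bracketed kinematic factor |dx/dθ| = 0.024245 m.
ω = v/|dx/dθ| = 8.62/0.024245 = 355.54 rad/s.
N = 60ω/(2π) = 3395.2 rpm.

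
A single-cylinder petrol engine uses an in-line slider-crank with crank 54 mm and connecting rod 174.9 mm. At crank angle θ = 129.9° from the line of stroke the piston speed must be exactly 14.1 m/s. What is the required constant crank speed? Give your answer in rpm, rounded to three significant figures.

For an in-line slider-crank, |v_piston| = rω|sinθ|·[1 + r cosθ/√(L² − r² sin²θ)].
With r = 0.054 m, L = 0.1749 m, θ = 129.9°: the bracketed kinematic factor |dx/dθ| = 0.032982 m.
ω = v/|dx/dθ| = 14.1/0.032982 = 427.5 rad/s.
N = 60ω/(2π) = 4082.4 rpm.

4080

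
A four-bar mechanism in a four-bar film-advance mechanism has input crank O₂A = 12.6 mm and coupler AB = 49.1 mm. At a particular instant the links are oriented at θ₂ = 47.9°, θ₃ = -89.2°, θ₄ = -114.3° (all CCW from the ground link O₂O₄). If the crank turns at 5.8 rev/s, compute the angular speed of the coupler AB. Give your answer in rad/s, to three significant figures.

ω₂ = 36.44 rad/s (from 5.8 rev/s).
Differentiating the loop-closure r₂e^{iθ₂}+r₃e^{iθ₃}=r₁+r₄e^{iθ₄} gives r₂ω₂e^{iθ₂}+r₃ω₃e^{iθ₃}=r₄ω₄e^{iθ₄}.
Eliminating the other unknown: ω₃ = r₂ω₂ sin(θ₄−θ₂) / [r₃ sin(θ₃−θ₄)].
Numerator sine = -0.30570; denominator sine = +0.42420.
Result = 0.0126·36.44·(-0.30570) / (0.0491·(+0.42420)) = -6.7393 rad/s; magnitude 6.7393 rad/s.

6.74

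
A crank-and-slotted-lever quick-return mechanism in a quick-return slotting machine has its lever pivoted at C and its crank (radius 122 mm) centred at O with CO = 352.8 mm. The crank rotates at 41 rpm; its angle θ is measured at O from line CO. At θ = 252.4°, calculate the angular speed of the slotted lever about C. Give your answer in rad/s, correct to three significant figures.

0.0708

ω = 4.294 rad/s (from 41 rpm).
Crank pin A relative to C: A = (d + r cosθ, r sinθ); lever angle φ = atan2(r sinθ, d + r cosθ).
Differentiating tanφ: φ̇ = rω(d cosθ + r)/(d² + r² + 2dr cosθ).
d² + r² + 2dr cosθ = |CA|² = 0.113323 m²;  d cosθ + r = +0.015324 m.
|ω_lever| = |0.122·4.294·+0.015324| / 0.113323 = 0.070831 rad/s.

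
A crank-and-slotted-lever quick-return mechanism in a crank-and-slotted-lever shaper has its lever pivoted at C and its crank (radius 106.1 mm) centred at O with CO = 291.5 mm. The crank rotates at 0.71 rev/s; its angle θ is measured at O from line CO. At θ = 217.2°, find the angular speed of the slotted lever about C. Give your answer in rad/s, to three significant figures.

1.27

ω = 4.461 rad/s (from 0.71 rev/s).
Crank pin A relative to C: A = (d + r cosθ, r sinθ); lever angle φ = atan2(r sinθ, d + r cosθ).
Differentiating tanφ: φ̇ = rω(d cosθ + r)/(d² + r² + 2dr cosθ).
d² + r² + 2dr cosθ = |CA|² = 0.0469591 m²;  d cosθ + r = -0.12609 m.
|ω_lever| = |0.1061·4.461·-0.12609| / 0.0469591 = 1.2709 rad/s.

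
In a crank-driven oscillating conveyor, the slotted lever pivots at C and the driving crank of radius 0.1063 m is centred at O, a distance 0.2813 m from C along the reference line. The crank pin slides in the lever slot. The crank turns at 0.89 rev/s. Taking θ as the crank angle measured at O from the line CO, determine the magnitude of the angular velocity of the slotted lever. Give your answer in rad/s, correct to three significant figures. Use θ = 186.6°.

ω = 5.592 rad/s (from 0.89 rev/s).
Crank pin A relative to C: A = (d + r cosθ, r sinθ); lever angle φ = atan2(r sinθ, d + r cosθ).
Differentiating tanφ: φ̇ = rω(d cosθ + r)/(d² + r² + 2dr cosθ).
d² + r² + 2dr cosθ = |CA|² = 0.0310213 m²;  d cosθ + r = -0.17314 m.
|ω_lever| = |0.1063·5.592·-0.17314| / 0.0310213 = 3.3176 rad/s.

3.32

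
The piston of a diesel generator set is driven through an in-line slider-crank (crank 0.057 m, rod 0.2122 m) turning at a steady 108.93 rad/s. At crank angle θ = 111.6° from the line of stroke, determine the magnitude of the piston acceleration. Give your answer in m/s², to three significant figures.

384

ω = 108.9 rad/s
x(θ) = r cosθ + √(L² − r² sin²θ); with ω constant, a = ω²·d²x/dθ².
d²x/dθ² = −r cosθ − r²(cos2θ)/√u − r⁴ sin²2θ/(4u^{3/2}),  u = L² − r² sin²θ = 0.0422201 m².
Substituting r = 0.057 m, L = 0.2122 m, θ = 111.6°: d²x/dθ² = +0.032367 m.
a = ω²·d²x/dθ² = (108.9)²·(+0.032367) = +384.06 m/s²;  |a| = 384.06 m/s².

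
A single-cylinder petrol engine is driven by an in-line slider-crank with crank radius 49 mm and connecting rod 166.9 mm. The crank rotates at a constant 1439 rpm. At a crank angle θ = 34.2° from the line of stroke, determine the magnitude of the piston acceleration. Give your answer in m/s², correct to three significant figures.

ω = 2π·1439/60 = 150.7 rad/s
x(θ) = r cosθ + √(L² − r² sin²θ); with ω constant, a = ω²·d²x/dθ².
d²x/dθ² = −r cosθ − r²(cos2θ)/√u − r⁴ sin²2θ/(4u^{3/2}),  u = L² − r² sin²θ = 0.027097 m².
Substituting r = 0.049 m, L = 0.1669 m, θ = 34.2°: d²x/dθ² = -0.046176 m.
a = ω²·d²x/dθ² = (150.7)²·(-0.046176) = -1048.6 m/s²;  |a| = 1048.6 m/s².

1050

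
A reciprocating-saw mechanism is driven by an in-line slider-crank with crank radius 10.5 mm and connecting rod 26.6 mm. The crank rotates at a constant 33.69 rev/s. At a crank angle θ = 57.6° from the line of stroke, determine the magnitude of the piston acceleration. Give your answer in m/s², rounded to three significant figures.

175

ω = 2π·33.7 = 211.7 rad/s
x(θ) = r cosθ + √(L² − r² sin²θ); with ω constant, a = ω²·d²x/dθ².
d²x/dθ² = −r cosθ − r²(cos2θ)/√u − r⁴ sin²2θ/(4u^{3/2}),  u = L² − r² sin²θ = 0.000628964 m².
Substituting r = 0.0105 m, L = 0.0266 m, θ = 57.6°: d²x/dθ² = -0.0039121 m.
a = ω²·d²x/dθ² = (211.7)²·(-0.0039121) = -175.3 m/s²;  |a| = 175.3 m/s².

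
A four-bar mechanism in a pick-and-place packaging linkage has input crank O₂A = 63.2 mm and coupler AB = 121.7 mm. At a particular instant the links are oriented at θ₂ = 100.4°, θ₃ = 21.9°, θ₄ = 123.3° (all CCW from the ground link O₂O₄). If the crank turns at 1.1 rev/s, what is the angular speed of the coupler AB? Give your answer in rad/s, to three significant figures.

1.42

ω₂ = 6.912 rad/s (from 1.1 rev/s).
Differentiating the loop-closure r₂e^{iθ₂}+r₃e^{iθ₃}=r₁+r₄e^{iθ₄} gives r₂ω₂e^{iθ₂}+r₃ω₃e^{iθ₃}=r₄ω₄e^{iθ₄}.
Eliminating the other unknown: ω₃ = r₂ω₂ sin(θ₄−θ₂) / [r₃ sin(θ₃−θ₄)].
Numerator sine = +0.38912; denominator sine = -0.98027.
Result = 0.0632·6.912·(+0.38912) / (0.1217·(-0.98027)) = -1.4248 rad/s; magnitude 1.4248 rad/s.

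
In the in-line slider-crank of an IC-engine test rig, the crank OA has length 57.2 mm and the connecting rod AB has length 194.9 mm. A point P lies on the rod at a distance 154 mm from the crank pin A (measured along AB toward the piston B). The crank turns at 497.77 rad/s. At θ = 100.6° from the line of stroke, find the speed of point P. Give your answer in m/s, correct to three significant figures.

ω = 497.8 rad/s.  Crank-pin speed |V_A| = rω = 28.472 m/s, perpendicular to OA.
Rod angle: sinφ = −(r/L) sinθ ⇒ φ = -16.767°; ω_rod = −rω cosθ/√(L²−r²sin²θ) = +28.066 rad/s.
V_P = V_A + ω_rod × AP, with AP = 0.154 m along the rod.
Components: V_Px = −rω sinθ − a·ω_rod·sinφ = -26.74 m/s;  V_Py = rω cosθ + a·ω_rod·cosφ = -1.0991 m/s.
|V_P| = √(V_Px² + V_Py²) = 26.762 m/s.

26.8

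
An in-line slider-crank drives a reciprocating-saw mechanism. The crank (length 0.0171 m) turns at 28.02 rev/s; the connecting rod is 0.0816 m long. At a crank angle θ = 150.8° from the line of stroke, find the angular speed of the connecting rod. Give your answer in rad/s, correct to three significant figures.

32.4

ω = 176.1 rad/s (converted from 28.02 rev/s).
The rod makes angle φ with the slider axis where L sinφ = r sinθ; differentiating, L cosφ·φ̇ = r ω cosθ.
L cosφ = √(L² − r² sin²θ) = 0.081172 m.
|ω_rod| = r ω |cosθ| / √(L² − r² sin²θ) = 0.0171·176.1·0.87292/0.081172 = 32.375 rad/s.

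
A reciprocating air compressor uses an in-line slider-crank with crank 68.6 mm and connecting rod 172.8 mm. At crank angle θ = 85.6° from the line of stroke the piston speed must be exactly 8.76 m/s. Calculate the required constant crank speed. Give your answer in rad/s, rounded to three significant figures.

For an in-line slider-crank, |v_piston| = rω|sinθ|·[1 + r cosθ/√(L² − r² sin²θ)].
With r = 0.0686 m, L = 0.1728 m, θ = 85.6°: the bracketed kinematic factor |dx/dθ| = 0.070666 m.
ω = v/|dx/dθ| = 8.76/0.070666 = 123.96 rad/s.

124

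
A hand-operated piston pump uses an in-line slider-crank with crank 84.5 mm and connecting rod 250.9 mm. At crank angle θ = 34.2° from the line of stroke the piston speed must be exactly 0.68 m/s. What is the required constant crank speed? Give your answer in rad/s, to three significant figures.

For an in-line slider-crank, |v_piston| = rω|sinθ|·[1 + r cosθ/√(L² − r² sin²θ)].
With r = 0.0845 m, L = 0.2509 m, θ = 34.2°: the bracketed kinematic factor |dx/dθ| = 0.06097 m.
ω = v/|dx/dθ| = 0.68/0.06097 = 11.153 rad/s.

11.2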